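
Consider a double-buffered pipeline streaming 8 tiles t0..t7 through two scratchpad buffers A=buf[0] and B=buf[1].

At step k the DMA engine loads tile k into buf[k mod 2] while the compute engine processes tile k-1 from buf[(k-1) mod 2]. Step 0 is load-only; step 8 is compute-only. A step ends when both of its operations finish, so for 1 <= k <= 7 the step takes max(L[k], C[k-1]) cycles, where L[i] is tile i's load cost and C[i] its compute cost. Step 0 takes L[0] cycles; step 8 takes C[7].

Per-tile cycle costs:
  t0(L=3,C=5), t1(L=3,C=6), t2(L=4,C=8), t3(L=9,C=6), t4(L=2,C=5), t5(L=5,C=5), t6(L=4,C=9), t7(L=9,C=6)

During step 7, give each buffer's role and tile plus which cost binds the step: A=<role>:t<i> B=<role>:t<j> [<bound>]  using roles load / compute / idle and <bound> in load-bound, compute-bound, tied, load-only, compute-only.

step 7: A=compute:t6 B=load:t7 [tied]

k=0 load=t0/3c comp=- wait=3 total=3
k=1 load=t1/3c comp=t0/5c wait=5 total=8
k=2 load=t2/4c comp=t1/6c wait=6 total=14
k=3 load=t3/9c comp=t2/8c wait=9 total=23
k=4 load=t4/2c comp=t3/6c wait=6 total=29
k=5 load=t5/5c comp=t4/5c wait=5 total=34
k=6 load=t6/4c comp=t5/5c wait=5 total=39
k=7 load=t7/9c comp=t6/9c wait=9 total=48
k=8 load=- comp=t7/6c wait=6 total=54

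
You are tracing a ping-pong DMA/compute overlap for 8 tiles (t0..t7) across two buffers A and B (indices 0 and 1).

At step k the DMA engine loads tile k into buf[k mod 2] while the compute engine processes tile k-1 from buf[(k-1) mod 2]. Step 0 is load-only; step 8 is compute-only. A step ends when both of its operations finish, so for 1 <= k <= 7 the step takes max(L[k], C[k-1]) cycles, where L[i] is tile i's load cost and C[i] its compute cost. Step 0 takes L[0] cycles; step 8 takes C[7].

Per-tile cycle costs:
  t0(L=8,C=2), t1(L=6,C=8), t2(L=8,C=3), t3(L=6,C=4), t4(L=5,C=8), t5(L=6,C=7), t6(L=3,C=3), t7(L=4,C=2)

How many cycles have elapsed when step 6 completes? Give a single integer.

end_cycle[6] = 48

[0] DMA t0→A (8c) ∥ CU idle ⇒ 8c, clock 8
[1] DMA t1→B (6c) ∥ CU A:t0 (2c) ⇒ 6c, clock 14
[2] DMA t2→A (8c) ∥ CU B:t1 (8c) ⇒ 8c, clock 22
[3] DMA t3→B (6c) ∥ CU A:t2 (3c) ⇒ 6c, clock 28
[4] DMA t4→A (5c) ∥ CU B:t3 (4c) ⇒ 5c, clock 33
[5] DMA t5→B (6c) ∥ CU A:t4 (8c) ⇒ 8c, clock 41
[6] DMA t6→A (3c) ∥ CU B:t5 (7c) ⇒ 7c, clock 48
[7] DMA t7→B (4c) ∥ CU A:t6 (3c) ⇒ 4c, clock 52
[8] DMA idle ∥ CU B:t7 (2c) ⇒ 2c, clock 54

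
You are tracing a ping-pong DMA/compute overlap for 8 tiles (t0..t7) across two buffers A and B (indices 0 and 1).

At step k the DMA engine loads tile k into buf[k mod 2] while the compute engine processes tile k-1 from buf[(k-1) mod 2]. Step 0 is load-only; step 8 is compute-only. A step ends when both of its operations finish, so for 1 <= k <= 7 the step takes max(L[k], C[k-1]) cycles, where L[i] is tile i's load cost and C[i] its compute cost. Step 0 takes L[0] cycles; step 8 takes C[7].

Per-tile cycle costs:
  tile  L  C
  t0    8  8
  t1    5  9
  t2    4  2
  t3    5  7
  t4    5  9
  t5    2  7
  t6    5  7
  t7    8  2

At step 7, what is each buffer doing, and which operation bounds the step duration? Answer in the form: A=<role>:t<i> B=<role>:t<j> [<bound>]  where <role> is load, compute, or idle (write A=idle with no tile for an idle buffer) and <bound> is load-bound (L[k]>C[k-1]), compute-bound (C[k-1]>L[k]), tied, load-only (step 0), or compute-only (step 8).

step 7: A=compute:t6 B=load:t7 [load-bound]

k=0 load=t0/8c comp=- wait=8 total=8
k=1 load=t1/5c comp=t0/8c wait=8 total=16
k=2 load=t2/4c comp=t1/9c wait=9 total=25
k=3 load=t3/5c comp=t2/2c wait=5 total=30
k=4 load=t4/5c comp=t3/7c wait=7 total=37
k=5 load=t5/2c comp=t4/9c wait=9 total=46
k=6 load=t6/5c comp=t5/7c wait=7 total=53
k=7 load=t7/8c comp=t6/7c wait=8 total=61
k=8 load=- comp=t7/2c wait=2 total=63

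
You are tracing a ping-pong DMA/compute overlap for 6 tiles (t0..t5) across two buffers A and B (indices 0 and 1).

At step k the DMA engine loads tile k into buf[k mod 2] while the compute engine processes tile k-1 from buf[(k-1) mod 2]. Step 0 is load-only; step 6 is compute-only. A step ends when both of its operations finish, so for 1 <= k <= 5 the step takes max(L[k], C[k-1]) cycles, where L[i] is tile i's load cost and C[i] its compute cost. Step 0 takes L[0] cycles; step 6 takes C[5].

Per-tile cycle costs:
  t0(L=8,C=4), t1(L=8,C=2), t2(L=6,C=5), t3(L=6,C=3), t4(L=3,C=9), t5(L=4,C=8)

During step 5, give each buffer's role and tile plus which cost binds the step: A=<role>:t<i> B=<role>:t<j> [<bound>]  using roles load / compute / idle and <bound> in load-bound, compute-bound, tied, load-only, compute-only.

[0] DMA t0→A (8c) ∥ CU idle ⇒ 8c, clock 8
[1] DMA t1→B (8c) ∥ CU A:t0 (4c) ⇒ 8c, clock 16
[2] DMA t2→A (6c) ∥ CU B:t1 (2c) ⇒ 6c, clock 22
[3] DMA t3→B (6c) ∥ CU A:t2 (5c) ⇒ 6c, clock 28
[4] DMA t4→A (3c) ∥ CU B:t3 (3c) ⇒ 3c, clock 31
[5] DMA t5→B (4c) ∥ CU A:t4 (9c) ⇒ 9c, clock 40
[6] DMA idle ∥ CU B:t5 (8c) ⇒ 8c, clock 48

step 5: A=compute:t4 B=load:t5 [compute-bound]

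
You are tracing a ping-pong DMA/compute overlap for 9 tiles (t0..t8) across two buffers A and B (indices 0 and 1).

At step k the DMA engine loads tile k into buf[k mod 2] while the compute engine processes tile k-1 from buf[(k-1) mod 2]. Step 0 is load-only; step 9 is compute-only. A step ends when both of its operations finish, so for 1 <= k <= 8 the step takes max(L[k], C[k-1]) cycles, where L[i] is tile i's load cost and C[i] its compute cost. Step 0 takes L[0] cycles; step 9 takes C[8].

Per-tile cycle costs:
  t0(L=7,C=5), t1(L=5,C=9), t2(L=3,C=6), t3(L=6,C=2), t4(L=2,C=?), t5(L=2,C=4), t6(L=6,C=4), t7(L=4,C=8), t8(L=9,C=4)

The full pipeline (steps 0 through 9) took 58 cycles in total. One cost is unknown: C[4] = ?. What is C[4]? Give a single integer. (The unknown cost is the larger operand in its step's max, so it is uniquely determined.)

step 0 | dur = L[0]=7 = 7
step 1 | dur = max(L[1]=5, C[0]=5) = 5
step 2 | dur = max(L[2]=3, C[1]=9) = 9
step 3 | dur = max(L[3]=6, C[2]=6) = 6
step 4 | dur = max(L[4]=2, C[3]=2) = 2
step 5 | dur = max(L[5]=2, C[4]=?) = C[4]  (unknown; binding)
step 6 | dur = max(L[6]=6, C[5]=4) = 6
step 7 | dur = max(L[7]=4, C[6]=4) = 4
step 8 | dur = max(L[8]=9, C[7]=8) = 9
step 9 | dur = C[8]=4 = 4
sum of known step durations = 52
dur[5] = total - known = 58 - 52 = 6
C[4] is the binding max in step 5, so C[4] = dur[5] = 6

C[4] = 6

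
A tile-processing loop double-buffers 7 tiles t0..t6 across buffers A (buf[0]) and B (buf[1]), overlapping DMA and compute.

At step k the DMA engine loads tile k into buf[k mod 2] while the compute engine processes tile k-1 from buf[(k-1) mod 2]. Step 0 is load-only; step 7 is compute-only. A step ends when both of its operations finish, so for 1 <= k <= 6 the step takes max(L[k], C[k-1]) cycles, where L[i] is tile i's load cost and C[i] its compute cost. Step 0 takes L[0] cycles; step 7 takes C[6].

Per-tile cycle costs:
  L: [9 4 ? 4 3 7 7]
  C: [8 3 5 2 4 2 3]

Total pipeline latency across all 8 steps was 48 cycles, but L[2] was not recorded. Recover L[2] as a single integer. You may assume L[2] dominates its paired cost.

step 0: dur = L[0]=9 = 9
step 1: dur = max(L[1]=4, C[0]=8) = 8
step 2: dur = max(L[2]=?, C[1]=3) = L[2]  (unknown; binding)
step 3: dur = max(L[3]=4, C[2]=5) = 5
step 4: dur = max(L[4]=3, C[3]=2) = 3
step 5: dur = max(L[5]=7, C[4]=4) = 7
step 6: dur = max(L[6]=7, C[5]=2) = 7
step 7: dur = C[6]=3 = 3
sum of known step durations = 42
dur[2] = total - known = 48 - 42 = 6
L[2] is the binding max in step 2, so L[2] = dur[2] = 6

L[2] = 6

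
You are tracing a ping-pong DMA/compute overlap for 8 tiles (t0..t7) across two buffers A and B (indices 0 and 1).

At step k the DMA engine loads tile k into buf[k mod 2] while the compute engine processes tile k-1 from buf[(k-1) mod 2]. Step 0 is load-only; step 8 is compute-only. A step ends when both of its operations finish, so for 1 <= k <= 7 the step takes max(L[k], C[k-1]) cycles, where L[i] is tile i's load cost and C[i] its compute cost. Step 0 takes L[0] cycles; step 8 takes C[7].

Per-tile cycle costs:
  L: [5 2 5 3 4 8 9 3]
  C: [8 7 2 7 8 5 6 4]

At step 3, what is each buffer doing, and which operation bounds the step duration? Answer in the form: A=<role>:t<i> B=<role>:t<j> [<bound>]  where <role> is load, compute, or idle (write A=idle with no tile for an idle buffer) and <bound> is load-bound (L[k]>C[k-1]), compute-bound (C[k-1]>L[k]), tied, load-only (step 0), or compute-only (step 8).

step 3: A=compute:t2 B=load:t3 [load-bound]

k=0 load=t0/5c comp=- wait=5 total=5
k=1 load=t1/2c comp=t0/8c wait=8 total=13
k=2 load=t2/5c comp=t1/7c wait=7 total=20
k=3 load=t3/3c comp=t2/2c wait=3 total=23
k=4 load=t4/4c comp=t3/7c wait=7 total=30
k=5 load=t5/8c comp=t4/8c wait=8 total=38
k=6 load=t6/9c comp=t5/5c wait=9 total=47
k=7 load=t7/3c comp=t6/6c wait=6 total=53
k=8 load=- comp=t7/4c wait=4 total=57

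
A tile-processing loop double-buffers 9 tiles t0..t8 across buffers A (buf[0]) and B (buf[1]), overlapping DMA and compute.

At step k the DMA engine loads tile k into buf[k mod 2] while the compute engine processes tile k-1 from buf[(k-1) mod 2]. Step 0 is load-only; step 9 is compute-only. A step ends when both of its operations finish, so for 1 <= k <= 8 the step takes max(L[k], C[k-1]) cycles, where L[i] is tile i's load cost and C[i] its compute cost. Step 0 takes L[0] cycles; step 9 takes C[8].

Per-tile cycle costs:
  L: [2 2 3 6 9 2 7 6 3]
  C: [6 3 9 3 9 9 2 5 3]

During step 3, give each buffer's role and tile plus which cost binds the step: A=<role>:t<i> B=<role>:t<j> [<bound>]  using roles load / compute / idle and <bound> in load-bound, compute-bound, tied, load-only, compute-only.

[0] DMA t0→A (2c) ∥ CU idle ⇒ 2c, clock 2
[1] DMA t1→B (2c) ∥ CU A:t0 (6c) ⇒ 6c, clock 8
[2] DMA t2→A (3c) ∥ CU B:t1 (3c) ⇒ 3c, clock 11
[3] DMA t3→B (6c) ∥ CU A:t2 (9c) ⇒ 9c, clock 20
[4] DMA t4→A (9c) ∥ CU B:t3 (3c) ⇒ 9c, clock 29
[5] DMA t5→B (2c) ∥ CU A:t4 (9c) ⇒ 9c, clock 38
[6] DMA t6→A (7c) ∥ CU B:t5 (9c) ⇒ 9c, clock 47
[7] DMA t7→B (6c) ∥ CU A:t6 (2c) ⇒ 6c, clock 53
[8] DMA t8→A (3c) ∥ CU B:t7 (5c) ⇒ 5c, clock 58
[9] DMA idle ∥ CU A:t8 (3c) ⇒ 3c, clock 61

step 3: A=compute:t2 B=load:t3 [compute-bound]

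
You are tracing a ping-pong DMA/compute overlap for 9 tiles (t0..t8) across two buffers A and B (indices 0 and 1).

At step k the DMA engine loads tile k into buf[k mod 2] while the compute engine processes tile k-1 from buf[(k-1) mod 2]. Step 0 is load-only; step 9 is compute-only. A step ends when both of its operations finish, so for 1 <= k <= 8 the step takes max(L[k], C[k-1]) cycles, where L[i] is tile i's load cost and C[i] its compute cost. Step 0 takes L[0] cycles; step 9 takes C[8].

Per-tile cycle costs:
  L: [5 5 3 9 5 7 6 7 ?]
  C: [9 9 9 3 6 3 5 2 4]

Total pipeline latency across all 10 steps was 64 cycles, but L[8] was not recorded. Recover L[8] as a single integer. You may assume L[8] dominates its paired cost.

L[8] = 3

step 0: dur = L[0]=5 = 5
step 1: dur = max(L[1]=5, C[0]=9) = 9
step 2: dur = max(L[2]=3, C[1]=9) = 9
step 3: dur = max(L[3]=9, C[2]=9) = 9
step 4: dur = max(L[4]=5, C[3]=3) = 5
step 5: dur = max(L[5]=7, C[4]=6) = 7
step 6: dur = max(L[6]=6, C[5]=3) = 6
step 7: dur = max(L[7]=7, C[6]=5) = 7
step 8: dur = max(L[8]=?, C[7]=2) = L[8]  (unknown; binding)
step 9: dur = C[8]=4 = 4
sum of known step durations = 61
dur[8] = total - known = 64 - 61 = 3
L[8] is the binding max in step 8, so L[8] = dur[8] = 3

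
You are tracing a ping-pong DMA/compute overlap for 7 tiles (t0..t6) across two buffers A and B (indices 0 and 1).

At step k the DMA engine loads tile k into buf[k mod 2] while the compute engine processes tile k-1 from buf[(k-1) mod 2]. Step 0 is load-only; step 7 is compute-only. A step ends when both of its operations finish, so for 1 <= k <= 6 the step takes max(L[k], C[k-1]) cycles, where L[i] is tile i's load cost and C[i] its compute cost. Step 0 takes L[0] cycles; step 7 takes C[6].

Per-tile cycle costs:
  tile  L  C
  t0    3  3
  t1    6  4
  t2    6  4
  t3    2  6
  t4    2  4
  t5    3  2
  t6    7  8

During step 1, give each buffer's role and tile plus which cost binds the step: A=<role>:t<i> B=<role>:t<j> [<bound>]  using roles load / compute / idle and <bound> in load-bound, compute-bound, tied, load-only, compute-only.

step 1: A=compute:t0 B=load:t1 [load-bound]

  0. 3=3c; end=3; A:t0 B:-
  1. max(6,3)=6c; end=9; A:t0 B:t1
  2. max(6,4)=6c; end=15; A:t2 B:t1
  3. max(2,4)=4c; end=19; A:t2 B:t3
  4. max(2,6)=6c; end=25; A:t4 B:t3
  5. max(3,4)=4c; end=29; A:t4 B:t5
  6. max(7,2)=7c; end=36; A:t6 B:t5
  7. 8=8c; end=44; A:t6 B:t5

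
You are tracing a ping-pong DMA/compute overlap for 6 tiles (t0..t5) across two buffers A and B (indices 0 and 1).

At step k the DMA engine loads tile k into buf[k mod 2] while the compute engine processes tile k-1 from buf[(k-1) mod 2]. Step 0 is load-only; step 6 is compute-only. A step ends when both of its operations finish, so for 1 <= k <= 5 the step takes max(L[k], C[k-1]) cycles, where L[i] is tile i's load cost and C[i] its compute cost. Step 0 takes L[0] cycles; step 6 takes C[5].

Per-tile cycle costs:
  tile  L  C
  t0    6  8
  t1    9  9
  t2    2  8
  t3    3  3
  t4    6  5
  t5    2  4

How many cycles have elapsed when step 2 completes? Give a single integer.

end_cycle[2] = 24

k=0 load=t0/6c comp=- wait=6 total=6
k=1 load=t1/9c comp=t0/8c wait=9 total=15
k=2 load=t2/2c comp=t1/9c wait=9 total=24
k=3 load=t3/3c comp=t2/8c wait=8 total=32
k=4 load=t4/6c comp=t3/3c wait=6 total=38
k=5 load=t5/2c comp=t4/5c wait=5 total=43
k=6 load=- comp=t5/4c wait=4 total=47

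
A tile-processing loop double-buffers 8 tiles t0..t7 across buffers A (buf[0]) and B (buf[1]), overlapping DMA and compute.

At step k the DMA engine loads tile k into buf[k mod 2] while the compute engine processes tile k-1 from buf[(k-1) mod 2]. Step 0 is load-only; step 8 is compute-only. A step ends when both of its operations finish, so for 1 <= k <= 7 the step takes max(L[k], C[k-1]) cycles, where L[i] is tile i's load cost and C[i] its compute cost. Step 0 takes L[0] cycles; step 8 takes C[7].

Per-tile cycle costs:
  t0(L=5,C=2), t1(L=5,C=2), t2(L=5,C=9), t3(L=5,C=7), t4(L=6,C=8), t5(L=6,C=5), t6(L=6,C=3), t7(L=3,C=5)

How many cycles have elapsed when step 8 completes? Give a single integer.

end_cycle[8] = 53

[0] DMA t0→A (5c) ∥ CU idle ⇒ 5c, clock 5
[1] DMA t1→B (5c) ∥ CU A:t0 (2c) ⇒ 5c, clock 10
[2] DMA t2→A (5c) ∥ CU B:t1 (2c) ⇒ 5c, clock 15
[3] DMA t3→B (5c) ∥ CU A:t2 (9c) ⇒ 9c, clock 24
[4] DMA t4→A (6c) ∥ CU B:t3 (7c) ⇒ 7c, clock 31
[5] DMA t5→B (6c) ∥ CU A:t4 (8c) ⇒ 8c, clock 39
[6] DMA t6→A (6c) ∥ CU B:t5 (5c) ⇒ 6c, clock 45
[7] DMA t7→B (3c) ∥ CU A:t6 (3c) ⇒ 3c, clock 48
[8] DMA idle ∥ CU B:t7 (5c) ⇒ 5c, clock 53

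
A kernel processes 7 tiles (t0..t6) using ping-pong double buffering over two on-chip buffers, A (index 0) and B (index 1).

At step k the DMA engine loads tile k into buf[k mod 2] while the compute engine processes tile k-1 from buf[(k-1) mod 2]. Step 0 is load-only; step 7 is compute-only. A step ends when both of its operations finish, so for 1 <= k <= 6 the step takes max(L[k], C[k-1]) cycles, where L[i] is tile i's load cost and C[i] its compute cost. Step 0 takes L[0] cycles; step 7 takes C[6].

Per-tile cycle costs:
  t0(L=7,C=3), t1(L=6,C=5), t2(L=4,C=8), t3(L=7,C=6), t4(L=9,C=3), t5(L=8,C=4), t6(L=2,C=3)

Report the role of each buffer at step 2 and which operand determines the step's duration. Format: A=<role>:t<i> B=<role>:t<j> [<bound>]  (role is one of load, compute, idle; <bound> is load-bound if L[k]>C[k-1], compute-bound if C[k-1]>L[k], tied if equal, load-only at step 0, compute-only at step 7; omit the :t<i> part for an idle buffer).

step 0: L[0]=7 → dur=7, Σ=7 | A=load:t0 B=idle [load-only]
step 1: L[1]=6 C[0]=3 → dur=6, Σ=13 | A=compute:t0 B=load:t1 [load-bound]
step 2: L[2]=4 C[1]=5 → dur=5, Σ=18 | A=load:t2 B=compute:t1 [compute-bound]
step 3: L[3]=7 C[2]=8 → dur=8, Σ=26 | A=compute:t2 B=load:t3 [compute-bound]
step 4: L[4]=9 C[3]=6 → dur=9, Σ=35 | A=load:t4 B=compute:t3 [load-bound]
step 5: L[5]=8 C[4]=3 → dur=8, Σ=43 | A=compute:t4 B=load:t5 [load-bound]
step 6: L[6]=2 C[5]=4 → dur=4, Σ=47 | A=load:t6 B=compute:t5 [compute-bound]
step 7: C[6]=3 → dur=3, Σ=50 | A=compute:t6 B=idle [compute-only]

step 2: A=load:t2 B=compute:t1 [compute-bound]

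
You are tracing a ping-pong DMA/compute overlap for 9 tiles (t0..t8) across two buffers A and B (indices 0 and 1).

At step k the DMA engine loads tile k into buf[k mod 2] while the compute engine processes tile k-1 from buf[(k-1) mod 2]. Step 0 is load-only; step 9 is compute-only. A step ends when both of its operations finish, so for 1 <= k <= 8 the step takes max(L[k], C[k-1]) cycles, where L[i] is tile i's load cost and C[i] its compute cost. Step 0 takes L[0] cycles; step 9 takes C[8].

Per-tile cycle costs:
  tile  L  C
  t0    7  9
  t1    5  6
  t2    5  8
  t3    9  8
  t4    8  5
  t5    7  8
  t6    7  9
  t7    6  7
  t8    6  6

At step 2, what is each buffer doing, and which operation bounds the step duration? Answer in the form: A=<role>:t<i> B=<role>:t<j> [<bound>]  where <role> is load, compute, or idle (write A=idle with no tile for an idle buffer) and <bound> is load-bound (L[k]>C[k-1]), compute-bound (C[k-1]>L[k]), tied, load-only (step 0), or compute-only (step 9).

k=0 load=t0/7c comp=- wait=7 total=7
k=1 load=t1/5c comp=t0/9c wait=9 total=16
k=2 load=t2/5c comp=t1/6c wait=6 total=22
k=3 load=t3/9c comp=t2/8c wait=9 total=31
k=4 load=t4/8c comp=t3/8c wait=8 total=39
k=5 load=t5/7c comp=t4/5c wait=7 total=46
k=6 load=t6/7c comp=t5/8c wait=8 total=54
k=7 load=t7/6c comp=t6/9c wait=9 total=63
k=8 load=t8/6c comp=t7/7c wait=7 total=70
k=9 load=- comp=t8/6c wait=6 total=76

step 2: A=load:t2 B=compute:t1 [compute-bound]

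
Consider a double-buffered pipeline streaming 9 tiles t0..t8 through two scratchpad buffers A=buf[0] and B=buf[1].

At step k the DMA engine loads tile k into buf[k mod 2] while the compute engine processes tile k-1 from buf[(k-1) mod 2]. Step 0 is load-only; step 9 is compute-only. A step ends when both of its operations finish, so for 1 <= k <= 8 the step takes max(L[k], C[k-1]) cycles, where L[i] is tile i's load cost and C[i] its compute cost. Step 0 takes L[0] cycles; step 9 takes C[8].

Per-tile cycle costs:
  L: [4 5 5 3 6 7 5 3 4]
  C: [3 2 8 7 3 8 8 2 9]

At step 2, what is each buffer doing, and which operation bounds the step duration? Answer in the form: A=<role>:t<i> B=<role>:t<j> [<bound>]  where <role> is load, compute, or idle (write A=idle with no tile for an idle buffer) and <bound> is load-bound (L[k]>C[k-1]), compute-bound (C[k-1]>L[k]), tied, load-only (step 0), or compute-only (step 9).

[0] DMA t0→A (4c) ∥ CU idle ⇒ 4c, clock 4
[1] DMA t1→B (5c) ∥ CU A:t0 (3c) ⇒ 5c, clock 9
[2] DMA t2→A (5c) ∥ CU B:t1 (2c) ⇒ 5c, clock 14
[3] DMA t3→B (3c) ∥ CU A:t2 (8c) ⇒ 8c, clock 22
[4] DMA t4→A (6c) ∥ CU B:t3 (7c) ⇒ 7c, clock 29
[5] DMA t5→B (7c) ∥ CU A:t4 (3c) ⇒ 7c, clock 36
[6] DMA t6→A (5c) ∥ CU B:t5 (8c) ⇒ 8c, clock 44
[7] DMA t7→B (3c) ∥ CU A:t6 (8c) ⇒ 8c, clock 52
[8] DMA t8→A (4c) ∥ CU B:t7 (2c) ⇒ 4c, clock 56
[9] DMA idle ∥ CU A:t8 (9c) ⇒ 9c, clock 65

step 2: A=load:t2 B=compute:t1 [load-bound]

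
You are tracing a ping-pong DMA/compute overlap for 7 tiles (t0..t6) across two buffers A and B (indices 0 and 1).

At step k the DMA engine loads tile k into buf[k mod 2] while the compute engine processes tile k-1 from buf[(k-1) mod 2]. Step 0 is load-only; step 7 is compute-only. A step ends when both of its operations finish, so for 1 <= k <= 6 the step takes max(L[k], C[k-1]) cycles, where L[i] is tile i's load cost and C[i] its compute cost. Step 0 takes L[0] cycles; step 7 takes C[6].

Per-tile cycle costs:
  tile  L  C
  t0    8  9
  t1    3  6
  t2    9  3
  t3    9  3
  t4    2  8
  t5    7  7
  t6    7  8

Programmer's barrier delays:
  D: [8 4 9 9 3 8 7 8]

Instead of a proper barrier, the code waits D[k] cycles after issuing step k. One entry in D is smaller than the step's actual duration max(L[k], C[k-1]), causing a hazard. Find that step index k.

hazard at step 1

k=0 barrier L[0]=8→8c, D[0]=8 ok
k=1 barrier max(L[1]=3,C[0]=9)→9c, D[1]=4 SHORT
k=2 barrier max(L[2]=9,C[1]=6)→9c, D[2]=9 ok
k=3 barrier max(L[3]=9,C[2]=3)→9c, D[3]=9 ok
k=4 barrier max(L[4]=2,C[3]=3)→3c, D[4]=3 ok
k=5 barrier max(L[5]=7,C[4]=8)→8c, D[5]=8 ok
k=6 barrier max(L[6]=7,C[5]=7)→7c, D[6]=7 ok
k=7 barrier C[6]=8→8c, D[7]=8 ok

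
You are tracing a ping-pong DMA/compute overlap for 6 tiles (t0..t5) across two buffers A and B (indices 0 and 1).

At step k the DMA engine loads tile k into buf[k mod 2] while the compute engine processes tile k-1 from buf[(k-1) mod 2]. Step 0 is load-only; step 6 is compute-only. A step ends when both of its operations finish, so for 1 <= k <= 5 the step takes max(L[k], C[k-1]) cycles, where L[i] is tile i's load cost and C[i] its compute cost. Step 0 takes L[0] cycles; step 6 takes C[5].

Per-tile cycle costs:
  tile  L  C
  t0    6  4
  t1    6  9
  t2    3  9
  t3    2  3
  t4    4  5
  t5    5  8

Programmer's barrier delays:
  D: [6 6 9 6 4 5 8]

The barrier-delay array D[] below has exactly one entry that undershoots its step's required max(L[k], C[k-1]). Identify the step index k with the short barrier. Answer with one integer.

hazard at step 3

k=0 barrier L[0]=6→6c, D[0]=6 ok
k=1 barrier max(L[1]=6,C[0]=4)→6c, D[1]=6 ok
k=2 barrier max(L[2]=3,C[1]=9)→9c, D[2]=9 ok
k=3 barrier max(L[3]=2,C[2]=9)→9c, D[3]=6 SHORT
k=4 barrier max(L[4]=4,C[3]=3)→4c, D[4]=4 ok
k=5 barrier max(L[5]=5,C[4]=5)→5c, D[5]=5 ok
k=6 barrier C[5]=8→8c, D[6]=8 ok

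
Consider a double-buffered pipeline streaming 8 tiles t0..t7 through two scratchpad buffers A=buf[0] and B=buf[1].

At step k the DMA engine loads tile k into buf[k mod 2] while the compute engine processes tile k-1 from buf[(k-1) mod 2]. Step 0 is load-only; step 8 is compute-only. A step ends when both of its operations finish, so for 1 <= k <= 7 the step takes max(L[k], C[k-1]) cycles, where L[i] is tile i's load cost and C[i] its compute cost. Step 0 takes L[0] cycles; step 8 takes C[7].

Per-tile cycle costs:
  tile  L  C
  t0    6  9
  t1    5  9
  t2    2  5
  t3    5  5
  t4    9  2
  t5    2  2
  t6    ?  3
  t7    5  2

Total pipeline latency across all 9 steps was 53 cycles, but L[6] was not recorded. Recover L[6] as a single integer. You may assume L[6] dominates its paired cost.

step 0 | dur = L[0]=6 = 6
step 1 | dur = max(L[1]=5, C[0]=9) = 9
step 2 | dur = max(L[2]=2, C[1]=9) = 9
step 3 | dur = max(L[3]=5, C[2]=5) = 5
step 4 | dur = max(L[4]=9, C[3]=5) = 9
step 5 | dur = max(L[5]=2, C[4]=2) = 2
step 6 | dur = max(L[6]=?, C[5]=2) = L[6]  (unknown; binding)
step 7 | dur = max(L[7]=5, C[6]=3) = 5
step 8 | dur = C[7]=2 = 2
sum of known step durations = 47
dur[6] = total - known = 53 - 47 = 6
L[6] is the binding max in step 6, so L[6] = dur[6] = 6

L[6] = 6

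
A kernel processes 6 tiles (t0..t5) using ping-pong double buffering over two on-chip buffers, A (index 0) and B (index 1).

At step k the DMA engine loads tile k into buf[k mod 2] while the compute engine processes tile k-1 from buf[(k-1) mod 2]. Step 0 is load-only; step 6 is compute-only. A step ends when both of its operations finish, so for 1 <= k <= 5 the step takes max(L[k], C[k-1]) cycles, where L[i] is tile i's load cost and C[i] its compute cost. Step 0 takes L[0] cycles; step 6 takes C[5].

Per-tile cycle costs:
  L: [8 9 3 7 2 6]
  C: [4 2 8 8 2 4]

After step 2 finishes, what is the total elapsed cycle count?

  0. 8=8c; end=8; A:t0 B:-
  1. max(9,4)=9c; end=17; A:t0 B:t1
  2. max(3,2)=3c; end=20; A:t2 B:t1
  3. max(7,8)=8c; end=28; A:t2 B:t3
  4. max(2,8)=8c; end=36; A:t4 B:t3
  5. max(6,2)=6c; end=42; A:t4 B:t5
  6. 4=4c; end=46; A:t4 B:t5

end_cycle[2] = 20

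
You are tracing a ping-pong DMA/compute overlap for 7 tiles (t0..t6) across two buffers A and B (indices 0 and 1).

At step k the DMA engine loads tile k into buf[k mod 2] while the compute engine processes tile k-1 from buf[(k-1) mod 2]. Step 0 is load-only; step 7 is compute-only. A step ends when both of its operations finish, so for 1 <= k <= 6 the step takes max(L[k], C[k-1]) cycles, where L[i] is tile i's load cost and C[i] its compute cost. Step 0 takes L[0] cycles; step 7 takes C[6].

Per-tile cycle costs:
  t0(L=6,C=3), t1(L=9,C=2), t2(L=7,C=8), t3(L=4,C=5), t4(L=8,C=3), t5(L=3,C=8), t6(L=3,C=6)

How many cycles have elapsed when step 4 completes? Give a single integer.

end_cycle[4] = 38

step 0: L[0]=6 → dur=6, Σ=6 | A=load:t0 B=idle [load-only]
step 1: L[1]=9 C[0]=3 → dur=9, Σ=15 | A=compute:t0 B=load:t1 [load-bound]
step 2: L[2]=7 C[1]=2 → dur=7, Σ=22 | A=load:t2 B=compute:t1 [load-bound]
step 3: L[3]=4 C[2]=8 → dur=8, Σ=30 | A=compute:t2 B=load:t3 [compute-bound]
step 4: L[4]=8 C[3]=5 → dur=8, Σ=38 | A=load:t4 B=compute:t3 [load-bound]
step 5: L[5]=3 C[4]=3 → dur=3, Σ=41 | A=compute:t4 B=load:t5 [tied]
step 6: L[6]=3 C[5]=8 → dur=8, Σ=49 | A=load:t6 B=compute:t5 [compute-bound]
step 7: C[6]=6 → dur=6, Σ=55 | A=compute:t6 B=idle [compute-only]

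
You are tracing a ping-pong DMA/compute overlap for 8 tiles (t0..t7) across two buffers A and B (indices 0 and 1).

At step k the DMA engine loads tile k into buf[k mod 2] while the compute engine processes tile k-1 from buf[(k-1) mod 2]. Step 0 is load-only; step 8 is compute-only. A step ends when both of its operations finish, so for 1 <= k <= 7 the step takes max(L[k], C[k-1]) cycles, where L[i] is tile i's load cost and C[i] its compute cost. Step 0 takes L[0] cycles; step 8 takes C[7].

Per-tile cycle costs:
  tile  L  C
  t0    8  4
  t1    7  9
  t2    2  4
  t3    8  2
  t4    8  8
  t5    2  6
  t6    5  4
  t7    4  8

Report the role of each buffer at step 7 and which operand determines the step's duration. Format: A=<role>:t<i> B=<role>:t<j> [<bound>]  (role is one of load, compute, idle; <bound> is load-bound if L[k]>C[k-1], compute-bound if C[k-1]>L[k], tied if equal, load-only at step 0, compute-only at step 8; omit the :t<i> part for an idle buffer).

step 7: A=compute:t6 B=load:t7 [tied]

step 0: L[0]=8 → dur=8, Σ=8 | A=load:t0 B=idle [load-only]
step 1: L[1]=7 C[0]=4 → dur=7, Σ=15 | A=compute:t0 B=load:t1 [load-bound]
step 2: L[2]=2 C[1]=9 → dur=9, Σ=24 | A=load:t2 B=compute:t1 [compute-bound]
step 3: L[3]=8 C[2]=4 → dur=8, Σ=32 | A=compute:t2 B=load:t3 [load-bound]
step 4: L[4]=8 C[3]=2 → dur=8, Σ=40 | A=load:t4 B=compute:t3 [load-bound]
step 5: L[5]=2 C[4]=8 → dur=8, Σ=48 | A=compute:t4 B=load:t5 [compute-bound]
step 6: L[6]=5 C[5]=6 → dur=6, Σ=54 | A=load:t6 B=compute:t5 [compute-bound]
step 7: L[7]=4 C[6]=4 → dur=4, Σ=58 | A=compute:t6 B=load:t7 [tied]
step 8: C[7]=8 → dur=8, Σ=66 | A=idle B=compute:t7 [compute-only]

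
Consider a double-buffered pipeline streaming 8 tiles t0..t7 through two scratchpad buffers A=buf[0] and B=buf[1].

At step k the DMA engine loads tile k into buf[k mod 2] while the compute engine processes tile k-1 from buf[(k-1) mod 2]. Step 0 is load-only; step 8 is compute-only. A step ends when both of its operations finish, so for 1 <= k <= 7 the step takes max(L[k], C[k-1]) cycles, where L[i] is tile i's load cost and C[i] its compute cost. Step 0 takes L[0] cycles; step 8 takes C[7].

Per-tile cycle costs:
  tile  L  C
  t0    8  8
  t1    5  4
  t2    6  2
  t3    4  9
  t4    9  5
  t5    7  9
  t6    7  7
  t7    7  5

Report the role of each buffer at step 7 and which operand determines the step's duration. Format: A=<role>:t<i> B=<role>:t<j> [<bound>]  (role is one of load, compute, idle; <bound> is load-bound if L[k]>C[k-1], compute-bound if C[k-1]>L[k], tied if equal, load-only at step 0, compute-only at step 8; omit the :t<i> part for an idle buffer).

step 7: A=compute:t6 B=load:t7 [tied]

  0. 8=8c; end=8; A:t0 B:-
  1. max(5,8)=8c; end=16; A:t0 B:t1
  2. max(6,4)=6c; end=22; A:t2 B:t1
  3. max(4,2)=4c; end=26; A:t2 B:t3
  4. max(9,9)=9c; end=35; A:t4 B:t3
  5. max(7,5)=7c; end=42; A:t4 B:t5
  6. max(7,9)=9c; end=51; A:t6 B:t5
  7. max(7,7)=7c; end=58; A:t6 B:t7
  8. 5=5c; end=63; A:t6 B:t7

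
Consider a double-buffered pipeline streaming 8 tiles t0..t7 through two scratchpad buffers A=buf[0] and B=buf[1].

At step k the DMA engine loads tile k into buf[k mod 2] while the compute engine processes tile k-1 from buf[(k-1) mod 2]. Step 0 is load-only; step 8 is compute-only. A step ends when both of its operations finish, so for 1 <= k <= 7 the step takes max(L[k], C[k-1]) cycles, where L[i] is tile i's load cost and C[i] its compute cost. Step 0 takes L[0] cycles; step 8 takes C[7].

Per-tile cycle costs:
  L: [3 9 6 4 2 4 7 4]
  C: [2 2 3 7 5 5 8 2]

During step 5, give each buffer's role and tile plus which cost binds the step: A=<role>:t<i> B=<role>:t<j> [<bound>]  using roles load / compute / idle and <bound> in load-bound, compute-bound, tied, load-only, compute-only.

  0. 3=3c; end=3; A:t0 B:-
  1. max(9,2)=9c; end=12; A:t0 B:t1
  2. max(6,2)=6c; end=18; A:t2 B:t1
  3. max(4,3)=4c; end=22; A:t2 B:t3
  4. max(2,7)=7c; end=29; A:t4 B:t3
  5. max(4,5)=5c; end=34; A:t4 B:t5
  6. max(7,5)=7c; end=41; A:t6 B:t5
  7. max(4,8)=8c; end=49; A:t6 B:t7
  8. 2=2c; end=51; A:t6 B:t7

step 5: A=compute:t4 B=load:t5 [compute-bound]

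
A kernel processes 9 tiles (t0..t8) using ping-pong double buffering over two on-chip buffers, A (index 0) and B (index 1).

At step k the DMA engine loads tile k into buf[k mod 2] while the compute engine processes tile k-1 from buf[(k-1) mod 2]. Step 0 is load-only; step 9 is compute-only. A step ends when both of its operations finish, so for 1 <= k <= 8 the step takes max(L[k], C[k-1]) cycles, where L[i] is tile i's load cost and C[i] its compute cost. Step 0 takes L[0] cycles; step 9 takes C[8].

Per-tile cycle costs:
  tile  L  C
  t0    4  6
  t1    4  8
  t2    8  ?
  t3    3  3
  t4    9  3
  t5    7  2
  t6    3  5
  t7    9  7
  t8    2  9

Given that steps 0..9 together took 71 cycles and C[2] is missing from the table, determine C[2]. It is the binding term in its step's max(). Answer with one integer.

C[2] = 9

step 0 | dur = L[0]=4 = 4
step 1 | dur = max(L[1]=4, C[0]=6) = 6
step 2 | dur = max(L[2]=8, C[1]=8) = 8
step 3 | dur = max(L[3]=3, C[2]=?) = C[2]  (unknown; binding)
step 4 | dur = max(L[4]=9, C[3]=3) = 9
step 5 | dur = max(L[5]=7, C[4]=3) = 7
step 6 | dur = max(L[6]=3, C[5]=2) = 3
step 7 | dur = max(L[7]=9, C[6]=5) = 9
step 8 | dur = max(L[8]=2, C[7]=7) = 7
step 9 | dur = C[8]=9 = 9
sum of known step durations = 62
dur[3] = total - known = 71 - 62 = 9
C[2] is the binding max in step 3, so C[2] = dur[3] = 9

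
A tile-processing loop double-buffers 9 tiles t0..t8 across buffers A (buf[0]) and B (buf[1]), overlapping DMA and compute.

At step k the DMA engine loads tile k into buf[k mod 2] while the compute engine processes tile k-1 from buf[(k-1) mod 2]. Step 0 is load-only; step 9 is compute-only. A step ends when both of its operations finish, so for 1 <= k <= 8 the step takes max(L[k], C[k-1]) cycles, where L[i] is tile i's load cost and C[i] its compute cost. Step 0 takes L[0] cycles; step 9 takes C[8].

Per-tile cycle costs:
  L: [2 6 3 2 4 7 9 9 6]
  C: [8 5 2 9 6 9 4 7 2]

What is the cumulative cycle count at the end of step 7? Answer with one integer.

end_cycle[7] = 51

[0] DMA t0→A (2c) ∥ CU idle ⇒ 2c, clock 2
[1] DMA t1→B (6c) ∥ CU A:t0 (8c) ⇒ 8c, clock 10
[2] DMA t2→A (3c) ∥ CU B:t1 (5c) ⇒ 5c, clock 15
[3] DMA t3→B (2c) ∥ CU A:t2 (2c) ⇒ 2c, clock 17
[4] DMA t4→A (4c) ∥ CU B:t3 (9c) ⇒ 9c, clock 26
[5] DMA t5→B (7c) ∥ CU A:t4 (6c) ⇒ 7c, clock 33
[6] DMA t6→A (9c) ∥ CU B:t5 (9c) ⇒ 9c, clock 42
[7] DMA t7→B (9c) ∥ CU A:t6 (4c) ⇒ 9c, clock 51
[8] DMA t8→A (6c) ∥ CU B:t7 (7c) ⇒ 7c, clock 58
[9] DMA idle ∥ CU A:t8 (2c) ⇒ 2c, clock 60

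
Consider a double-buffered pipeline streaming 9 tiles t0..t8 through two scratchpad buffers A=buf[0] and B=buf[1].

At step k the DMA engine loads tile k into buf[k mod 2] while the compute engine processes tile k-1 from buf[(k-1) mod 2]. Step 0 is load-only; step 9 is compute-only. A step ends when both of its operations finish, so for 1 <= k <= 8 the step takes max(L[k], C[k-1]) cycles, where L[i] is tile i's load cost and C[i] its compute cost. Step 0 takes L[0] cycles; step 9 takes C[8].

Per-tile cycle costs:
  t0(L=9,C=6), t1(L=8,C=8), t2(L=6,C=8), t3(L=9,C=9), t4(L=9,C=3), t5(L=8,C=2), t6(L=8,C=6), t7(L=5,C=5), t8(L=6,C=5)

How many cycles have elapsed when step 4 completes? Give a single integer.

end_cycle[4] = 43

[0] DMA t0→A (9c) ∥ CU idle ⇒ 9c, clock 9
[1] DMA t1→B (8c) ∥ CU A:t0 (6c) ⇒ 8c, clock 17
[2] DMA t2→A (6c) ∥ CU B:t1 (8c) ⇒ 8c, clock 25
[3] DMA t3→B (9c) ∥ CU A:t2 (8c) ⇒ 9c, clock 34
[4] DMA t4→A (9c) ∥ CU B:t3 (9c) ⇒ 9c, clock 43
[5] DMA t5→B (8c) ∥ CU A:t4 (3c) ⇒ 8c, clock 51
[6] DMA t6→A (8c) ∥ CU B:t5 (2c) ⇒ 8c, clock 59
[7] DMA t7→B (5c) ∥ CU A:t6 (6c) ⇒ 6c, clock 65
[8] DMA t8→A (6c) ∥ CU B:t7 (5c) ⇒ 6c, clock 71
[9] DMA idle ∥ CU A:t8 (5c) ⇒ 5c, clock 76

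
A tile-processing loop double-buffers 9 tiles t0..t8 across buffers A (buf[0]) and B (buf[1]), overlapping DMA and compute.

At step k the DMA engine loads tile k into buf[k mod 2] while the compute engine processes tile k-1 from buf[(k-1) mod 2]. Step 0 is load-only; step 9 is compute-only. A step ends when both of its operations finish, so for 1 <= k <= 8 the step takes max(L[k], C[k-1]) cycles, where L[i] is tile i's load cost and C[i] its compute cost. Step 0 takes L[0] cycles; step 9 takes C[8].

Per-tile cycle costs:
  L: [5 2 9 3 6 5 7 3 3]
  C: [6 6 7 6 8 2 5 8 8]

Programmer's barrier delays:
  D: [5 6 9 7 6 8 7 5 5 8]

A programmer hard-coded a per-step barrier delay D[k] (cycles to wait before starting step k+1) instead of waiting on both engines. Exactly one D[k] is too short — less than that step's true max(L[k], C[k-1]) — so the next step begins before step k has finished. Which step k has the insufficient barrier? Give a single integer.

hazard at step 8

[0] required=L[0]=5=5 vs D=5 ok
[1] required=max(L[1]=2,C[0]=6)=6 vs D=6 ok
[2] required=max(L[2]=9,C[1]=6)=9 vs D=9 ok
[3] required=max(L[3]=3,C[2]=7)=7 vs D=7 ok
[4] required=max(L[4]=6,C[3]=6)=6 vs D=6 ok
[5] required=max(L[5]=5,C[4]=8)=8 vs D=8 ok
[6] required=max(L[6]=7,C[5]=2)=7 vs D=7 ok
[7] required=max(L[7]=3,C[6]=5)=5 vs D=5 ok
[8] required=max(L[8]=3,C[7]=8)=8 vs D=5 SHORT
[9] required=C[8]=8=8 vs D=8 ok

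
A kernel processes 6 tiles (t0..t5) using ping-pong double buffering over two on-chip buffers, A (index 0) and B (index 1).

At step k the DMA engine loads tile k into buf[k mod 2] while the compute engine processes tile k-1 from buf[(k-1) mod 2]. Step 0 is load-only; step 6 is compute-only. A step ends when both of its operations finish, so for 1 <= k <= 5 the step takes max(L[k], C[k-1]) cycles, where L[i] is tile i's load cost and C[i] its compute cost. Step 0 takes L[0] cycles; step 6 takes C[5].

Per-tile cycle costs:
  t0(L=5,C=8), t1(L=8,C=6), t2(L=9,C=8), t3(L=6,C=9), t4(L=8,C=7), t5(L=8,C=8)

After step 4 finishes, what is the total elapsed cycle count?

end_cycle[4] = 39

[0] DMA t0→A (5c) ∥ CU idle ⇒ 5c, clock 5
[1] DMA t1→B (8c) ∥ CU A:t0 (8c) ⇒ 8c, clock 13
[2] DMA t2→A (9c) ∥ CU B:t1 (6c) ⇒ 9c, clock 22
[3] DMA t3→B (6c) ∥ CU A:t2 (8c) ⇒ 8c, clock 30
[4] DMA t4→A (8c) ∥ CU B:t3 (9c) ⇒ 9c, clock 39
[5] DMA t5→B (8c) ∥ CU A:t4 (7c) ⇒ 8c, clock 47
[6] DMA idle ∥ CU B:t5 (8c) ⇒ 8c, clock 55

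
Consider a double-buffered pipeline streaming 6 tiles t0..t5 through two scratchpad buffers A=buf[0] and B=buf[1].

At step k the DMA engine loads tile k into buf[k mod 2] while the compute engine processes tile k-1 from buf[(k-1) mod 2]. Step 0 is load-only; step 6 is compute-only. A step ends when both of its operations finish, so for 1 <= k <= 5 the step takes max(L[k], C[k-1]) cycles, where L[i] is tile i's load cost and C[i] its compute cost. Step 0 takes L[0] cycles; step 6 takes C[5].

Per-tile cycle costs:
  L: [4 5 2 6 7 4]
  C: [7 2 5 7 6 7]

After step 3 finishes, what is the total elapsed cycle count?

[0] DMA t0→A (4c) ∥ CU idle ⇒ 4c, clock 4
[1] DMA t1→B (5c) ∥ CU A:t0 (7c) ⇒ 7c, clock 11
[2] DMA t2→A (2c) ∥ CU B:t1 (2c) ⇒ 2c, clock 13
[3] DMA t3→B (6c) ∥ CU A:t2 (5c) ⇒ 6c, clock 19
[4] DMA t4→A (7c) ∥ CU B:t3 (7c) ⇒ 7c, clock 26
[5] DMA t5→B (4c) ∥ CU A:t4 (6c) ⇒ 6c, clock 32
[6] DMA idle ∥ CU B:t5 (7c) ⇒ 7c, clock 39

end_cycle[3] = 19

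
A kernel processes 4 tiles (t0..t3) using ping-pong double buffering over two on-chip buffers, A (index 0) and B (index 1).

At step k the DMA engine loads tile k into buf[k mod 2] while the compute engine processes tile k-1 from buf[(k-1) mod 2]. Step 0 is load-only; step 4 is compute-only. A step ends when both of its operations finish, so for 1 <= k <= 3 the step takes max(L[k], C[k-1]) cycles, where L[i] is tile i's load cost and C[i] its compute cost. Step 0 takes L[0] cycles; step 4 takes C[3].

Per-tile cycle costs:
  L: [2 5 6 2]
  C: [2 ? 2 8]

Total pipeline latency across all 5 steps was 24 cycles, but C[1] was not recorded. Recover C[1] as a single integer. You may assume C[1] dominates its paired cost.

step 0 = dur = L[0]=2 = 2
step 1 = dur = max(L[1]=5, C[0]=2) = 5
step 2 = dur = max(L[2]=6, C[1]=?) = C[1]  (unknown; binding)
step 3 = dur = max(L[3]=2, C[2]=2) = 2
step 4 = dur = C[3]=8 = 8
sum of known step durations = 17
dur[2] = total - known = 24 - 17 = 7
C[1] is the binding max in step 2, so C[1] = dur[2] = 7

C[1] = 7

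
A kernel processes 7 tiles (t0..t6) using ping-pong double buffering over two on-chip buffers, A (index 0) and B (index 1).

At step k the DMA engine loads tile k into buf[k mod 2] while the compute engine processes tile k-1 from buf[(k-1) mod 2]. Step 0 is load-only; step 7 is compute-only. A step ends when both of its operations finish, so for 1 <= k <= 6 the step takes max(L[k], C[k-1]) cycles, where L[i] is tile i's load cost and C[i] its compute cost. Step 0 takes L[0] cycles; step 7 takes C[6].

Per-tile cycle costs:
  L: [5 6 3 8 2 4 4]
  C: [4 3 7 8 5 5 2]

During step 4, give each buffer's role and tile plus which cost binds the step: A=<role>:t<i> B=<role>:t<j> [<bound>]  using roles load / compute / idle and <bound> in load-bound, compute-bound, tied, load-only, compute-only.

step 4: A=load:t4 B=compute:t3 [compute-bound]

step 0: L[0]=5 → dur=5, Σ=5 | A=load:t0 B=idle [load-only]
step 1: L[1]=6 C[0]=4 → dur=6, Σ=11 | A=compute:t0 B=load:t1 [load-bound]
step 2: L[2]=3 C[1]=3 → dur=3, Σ=14 | A=load:t2 B=compute:t1 [tied]
step 3: L[3]=8 C[2]=7 → dur=8, Σ=22 | A=compute:t2 B=load:t3 [load-bound]
step 4: L[4]=2 C[3]=8 → dur=8, Σ=30 | A=load:t4 B=compute:t3 [compute-bound]
step 5: L[5]=4 C[4]=5 → dur=5, Σ=35 | A=compute:t4 B=load:t5 [compute-bound]
step 6: L[6]=4 C[5]=5 → dur=5, Σ=40 | A=load:t6 B=compute:t5 [compute-bound]
step 7: C[6]=2 → dur=2, Σ=42 | A=compute:t6 B=idle [compute-only]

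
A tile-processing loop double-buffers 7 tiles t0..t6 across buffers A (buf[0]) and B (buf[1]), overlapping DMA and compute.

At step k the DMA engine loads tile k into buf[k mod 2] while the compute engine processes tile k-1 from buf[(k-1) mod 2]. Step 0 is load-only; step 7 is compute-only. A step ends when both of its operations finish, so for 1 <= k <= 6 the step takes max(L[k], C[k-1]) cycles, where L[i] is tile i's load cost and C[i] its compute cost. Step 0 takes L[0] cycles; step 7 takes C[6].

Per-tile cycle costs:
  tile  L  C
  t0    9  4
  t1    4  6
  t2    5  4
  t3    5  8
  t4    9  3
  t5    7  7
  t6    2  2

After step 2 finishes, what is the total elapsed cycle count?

end_cycle[2] = 19

k=0 load=t0/9c comp=- wait=9 total=9
k=1 load=t1/4c comp=t0/4c wait=4 total=13
k=2 load=t2/5c comp=t1/6c wait=6 total=19
k=3 load=t3/5c comp=t2/4c wait=5 total=24
k=4 load=t4/9c comp=t3/8c wait=9 total=33
k=5 load=t5/7c comp=t4/3c wait=7 total=40
k=6 load=t6/2c comp=t5/7c wait=7 total=47
k=7 load=- comp=t6/2c wait=2 total=49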